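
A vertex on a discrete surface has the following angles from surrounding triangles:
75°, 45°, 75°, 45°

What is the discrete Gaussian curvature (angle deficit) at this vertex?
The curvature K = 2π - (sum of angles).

Sum of angles = 240°. K = 360° - 240° = 120° = 2π/3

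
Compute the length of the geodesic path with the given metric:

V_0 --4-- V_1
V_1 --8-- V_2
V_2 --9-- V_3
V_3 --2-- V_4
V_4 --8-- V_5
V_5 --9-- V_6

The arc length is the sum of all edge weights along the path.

Arc length = 4 + 8 + 9 + 2 + 8 + 9 = 40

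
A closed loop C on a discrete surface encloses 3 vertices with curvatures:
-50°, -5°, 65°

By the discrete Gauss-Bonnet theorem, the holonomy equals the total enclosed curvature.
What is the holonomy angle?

Holonomy = total enclosed curvature = (-50°) + (-5°) + 65° = 10°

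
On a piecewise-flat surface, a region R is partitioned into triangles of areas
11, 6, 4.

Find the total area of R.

11 + 6 + 4 = 21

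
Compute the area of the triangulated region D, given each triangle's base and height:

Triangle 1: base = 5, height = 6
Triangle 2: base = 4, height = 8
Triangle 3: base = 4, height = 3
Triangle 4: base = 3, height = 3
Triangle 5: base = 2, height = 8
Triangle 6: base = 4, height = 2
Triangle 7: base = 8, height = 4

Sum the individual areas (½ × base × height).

(1/2)×5×6 + (1/2)×4×8 + (1/2)×4×3 + (1/2)×3×3 + (1/2)×2×8 + (1/2)×4×2 + (1/2)×8×4 = 69.5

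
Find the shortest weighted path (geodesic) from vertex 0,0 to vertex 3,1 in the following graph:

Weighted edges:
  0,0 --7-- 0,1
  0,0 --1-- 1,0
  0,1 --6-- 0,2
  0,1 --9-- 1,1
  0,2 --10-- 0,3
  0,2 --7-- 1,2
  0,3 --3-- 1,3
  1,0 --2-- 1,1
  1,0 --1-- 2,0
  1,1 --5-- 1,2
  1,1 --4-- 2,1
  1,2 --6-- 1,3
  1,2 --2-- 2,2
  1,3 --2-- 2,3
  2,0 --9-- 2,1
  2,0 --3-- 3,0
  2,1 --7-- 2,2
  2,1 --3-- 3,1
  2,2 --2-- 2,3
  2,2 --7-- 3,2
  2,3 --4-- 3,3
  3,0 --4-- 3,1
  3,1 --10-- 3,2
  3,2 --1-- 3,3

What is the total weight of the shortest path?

Shortest path: 0,0 → 1,0 → 2,0 → 3,0 → 3,1, total weight = 9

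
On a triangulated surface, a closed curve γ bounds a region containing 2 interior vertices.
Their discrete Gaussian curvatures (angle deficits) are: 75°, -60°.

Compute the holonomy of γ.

Holonomy = total enclosed curvature = 75° + (-60°) = 15°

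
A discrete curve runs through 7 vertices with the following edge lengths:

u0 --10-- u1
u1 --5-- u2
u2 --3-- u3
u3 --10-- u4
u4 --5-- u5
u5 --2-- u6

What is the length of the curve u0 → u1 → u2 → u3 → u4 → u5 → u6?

Arc length = 10 + 5 + 3 + 10 + 5 + 2 = 35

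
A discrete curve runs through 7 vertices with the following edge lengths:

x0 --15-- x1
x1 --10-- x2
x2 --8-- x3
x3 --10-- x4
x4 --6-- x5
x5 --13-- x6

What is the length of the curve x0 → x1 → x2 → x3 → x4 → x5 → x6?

Arc length = 15 + 10 + 8 + 10 + 6 + 13 = 62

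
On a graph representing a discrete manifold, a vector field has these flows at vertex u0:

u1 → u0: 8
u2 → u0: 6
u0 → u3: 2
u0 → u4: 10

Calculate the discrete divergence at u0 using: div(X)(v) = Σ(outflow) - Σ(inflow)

Divergence = sum of outgoing flows = (-8) + (-6) + 2 + 10 = -2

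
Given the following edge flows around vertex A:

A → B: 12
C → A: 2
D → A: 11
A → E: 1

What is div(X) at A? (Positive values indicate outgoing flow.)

Divergence = sum of outgoing flows = 12 + (-2) + (-11) + 1 = 0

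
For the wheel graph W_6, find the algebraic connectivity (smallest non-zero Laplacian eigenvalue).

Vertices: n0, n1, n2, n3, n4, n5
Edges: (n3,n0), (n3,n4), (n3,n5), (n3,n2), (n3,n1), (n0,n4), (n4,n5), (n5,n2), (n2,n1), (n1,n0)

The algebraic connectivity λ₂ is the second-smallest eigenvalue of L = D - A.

The wheel W_6 is the join K_1 ∨ C_5 (a hub joined to every vertex of a cycle of length 5). For a join G ∨ H (G on p vertices, H on q vertices) the Laplacian spectrum is 0, p+q, the eigenvalues of L(G) other than one 0 each shifted by +q, and the eigenvalues of L(H) other than one 0 each shifted by +p. With G = K_1 (p = 1, nothing left after dropping its 0) and H = C_5 (q = 5, eigenvalues 2 − 2cos(2πk/5), k = 0, …, 4; drop k = 0), the spectrum of W_6 is 0, 6, and 1 + (2 − 2cos(2πk/5)) = 3 − 2cos(2πk/5) for k = 1, …, 4:
k=1: 3 − 2cos(2π/5) = 2.382; k=2: 3 − 2cos(4π/5) = 4.618; k=3: 3 − 2cos(6π/5) = 4.618; k=4: 3 − 2cos(8π/5) = 2.382.
Laplacian eigenvalues: [0.0, 2.382, 2.382, 4.618, 4.618, 6.0]. Algebraic connectivity (smallest non-zero eigenvalue) = 2.382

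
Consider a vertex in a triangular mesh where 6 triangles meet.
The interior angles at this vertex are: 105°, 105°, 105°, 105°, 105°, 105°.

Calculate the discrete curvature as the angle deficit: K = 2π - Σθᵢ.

Sum of angles = 630°. K = 360° - 630° = -270° = -3π/2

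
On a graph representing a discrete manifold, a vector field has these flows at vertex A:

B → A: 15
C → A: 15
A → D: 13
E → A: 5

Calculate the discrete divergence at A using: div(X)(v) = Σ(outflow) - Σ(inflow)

Divergence = sum of outgoing flows = (-15) + (-15) + 13 + (-5) = -22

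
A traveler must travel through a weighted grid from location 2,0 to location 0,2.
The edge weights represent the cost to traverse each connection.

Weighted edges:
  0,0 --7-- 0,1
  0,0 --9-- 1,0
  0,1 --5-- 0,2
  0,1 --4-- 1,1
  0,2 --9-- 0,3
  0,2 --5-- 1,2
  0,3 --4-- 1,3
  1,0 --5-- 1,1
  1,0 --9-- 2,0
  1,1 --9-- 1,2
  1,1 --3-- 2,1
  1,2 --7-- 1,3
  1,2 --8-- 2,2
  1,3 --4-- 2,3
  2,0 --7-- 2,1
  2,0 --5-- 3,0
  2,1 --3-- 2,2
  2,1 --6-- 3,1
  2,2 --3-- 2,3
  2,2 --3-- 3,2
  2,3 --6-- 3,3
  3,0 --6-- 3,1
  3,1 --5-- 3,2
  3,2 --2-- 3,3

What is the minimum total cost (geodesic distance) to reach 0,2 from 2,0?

Shortest path: 2,0 → 2,1 → 1,1 → 0,1 → 0,2, total weight = 19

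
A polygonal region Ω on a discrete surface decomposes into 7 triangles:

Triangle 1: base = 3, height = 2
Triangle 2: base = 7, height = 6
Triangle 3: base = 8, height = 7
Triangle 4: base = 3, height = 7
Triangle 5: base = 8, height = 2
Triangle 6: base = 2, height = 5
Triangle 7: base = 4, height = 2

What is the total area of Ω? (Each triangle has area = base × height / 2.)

(1/2)×3×2 + (1/2)×7×6 + (1/2)×8×7 + (1/2)×3×7 + (1/2)×8×2 + (1/2)×2×5 + (1/2)×4×2 = 79.5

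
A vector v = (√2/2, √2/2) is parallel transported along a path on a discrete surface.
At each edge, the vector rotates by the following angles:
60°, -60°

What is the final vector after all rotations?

Total rotation: 60° + (-60°) = 0°. Final vector: (0.7071, 0.7071)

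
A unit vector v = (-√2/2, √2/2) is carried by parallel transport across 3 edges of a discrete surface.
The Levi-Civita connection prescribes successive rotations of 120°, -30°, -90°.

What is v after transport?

Total rotation: 120° + (-30°) + (-90°) = 0°. Final vector: (-0.7071, 0.7071)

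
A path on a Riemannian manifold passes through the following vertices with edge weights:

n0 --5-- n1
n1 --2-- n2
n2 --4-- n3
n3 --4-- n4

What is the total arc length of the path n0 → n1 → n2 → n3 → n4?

Arc length = 5 + 2 + 4 + 4 = 15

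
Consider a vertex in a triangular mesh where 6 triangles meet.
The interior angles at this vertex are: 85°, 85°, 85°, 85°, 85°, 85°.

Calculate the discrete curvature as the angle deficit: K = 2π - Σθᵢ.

Sum of angles = 510°. K = 360° - 510° = -150° = -5π/6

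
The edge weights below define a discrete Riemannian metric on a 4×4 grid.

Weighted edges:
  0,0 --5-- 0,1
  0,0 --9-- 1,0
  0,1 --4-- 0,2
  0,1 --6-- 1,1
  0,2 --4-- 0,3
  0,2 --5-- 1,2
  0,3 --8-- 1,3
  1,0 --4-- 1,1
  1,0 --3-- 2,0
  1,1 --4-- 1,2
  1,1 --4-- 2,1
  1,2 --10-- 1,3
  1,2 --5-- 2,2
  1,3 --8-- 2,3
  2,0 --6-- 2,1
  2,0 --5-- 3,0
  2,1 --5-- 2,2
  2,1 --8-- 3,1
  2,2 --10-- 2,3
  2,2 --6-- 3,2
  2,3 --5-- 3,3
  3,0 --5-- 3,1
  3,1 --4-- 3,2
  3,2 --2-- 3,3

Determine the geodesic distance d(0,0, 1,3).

Shortest path: 0,0 → 0,1 → 0,2 → 0,3 → 1,3, total weight = 21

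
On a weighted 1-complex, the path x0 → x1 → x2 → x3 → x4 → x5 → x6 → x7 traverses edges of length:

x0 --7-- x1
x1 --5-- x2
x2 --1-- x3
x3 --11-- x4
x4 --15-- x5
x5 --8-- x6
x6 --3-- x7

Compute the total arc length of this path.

Arc length = 7 + 5 + 1 + 11 + 15 + 8 + 3 = 50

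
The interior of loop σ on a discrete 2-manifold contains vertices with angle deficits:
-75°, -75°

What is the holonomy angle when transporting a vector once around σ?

Holonomy = total enclosed curvature = (-75°) + (-75°) = -150°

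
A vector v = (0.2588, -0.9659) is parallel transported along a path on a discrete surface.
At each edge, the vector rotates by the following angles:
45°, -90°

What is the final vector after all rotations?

Total rotation: 45° + (-90°) = -45°. Final vector: (-0.5000, -0.8660)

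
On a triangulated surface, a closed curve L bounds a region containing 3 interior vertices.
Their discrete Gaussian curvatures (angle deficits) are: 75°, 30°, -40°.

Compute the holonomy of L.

Holonomy = total enclosed curvature = 75° + 30° + (-40°) = 65°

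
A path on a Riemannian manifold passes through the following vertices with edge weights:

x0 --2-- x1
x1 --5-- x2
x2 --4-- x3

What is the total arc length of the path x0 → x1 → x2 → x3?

Arc length = 2 + 5 + 4 = 11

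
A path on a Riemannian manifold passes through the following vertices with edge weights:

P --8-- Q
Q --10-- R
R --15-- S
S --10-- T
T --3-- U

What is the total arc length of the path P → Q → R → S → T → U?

Arc length = 8 + 10 + 15 + 10 + 3 = 46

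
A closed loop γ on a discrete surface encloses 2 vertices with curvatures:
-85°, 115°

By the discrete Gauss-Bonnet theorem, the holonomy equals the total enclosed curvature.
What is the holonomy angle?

Holonomy = total enclosed curvature = (-85°) + 115° = 30°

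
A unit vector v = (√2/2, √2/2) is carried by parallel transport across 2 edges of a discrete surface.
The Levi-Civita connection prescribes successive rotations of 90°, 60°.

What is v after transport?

Total rotation: 90° + 60° = 150°. Final vector: (-0.9659, -0.2588)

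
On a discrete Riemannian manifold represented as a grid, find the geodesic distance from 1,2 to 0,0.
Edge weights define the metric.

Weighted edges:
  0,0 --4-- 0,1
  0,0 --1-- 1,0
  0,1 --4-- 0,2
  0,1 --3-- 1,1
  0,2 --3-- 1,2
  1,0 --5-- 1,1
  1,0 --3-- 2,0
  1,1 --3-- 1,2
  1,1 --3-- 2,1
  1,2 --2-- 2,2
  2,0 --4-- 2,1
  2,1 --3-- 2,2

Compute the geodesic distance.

Shortest path: 1,2 → 1,1 → 1,0 → 0,0, total weight = 9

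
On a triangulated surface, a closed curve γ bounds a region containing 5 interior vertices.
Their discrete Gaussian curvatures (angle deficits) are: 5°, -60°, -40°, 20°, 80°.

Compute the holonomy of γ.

Holonomy = total enclosed curvature = 5° + (-60°) + (-40°) + 20° + 80° = 5°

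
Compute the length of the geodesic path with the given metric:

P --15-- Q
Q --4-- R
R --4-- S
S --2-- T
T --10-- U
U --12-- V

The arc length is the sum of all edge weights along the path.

Arc length = 15 + 4 + 4 + 2 + 10 + 12 = 47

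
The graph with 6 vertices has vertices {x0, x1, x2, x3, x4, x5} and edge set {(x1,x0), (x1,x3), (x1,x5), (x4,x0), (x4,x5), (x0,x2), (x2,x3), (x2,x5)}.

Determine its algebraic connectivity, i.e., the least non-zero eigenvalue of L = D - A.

Degrees: deg(x0) = 3, deg(x1) = 3, deg(x2) = 3, deg(x3) = 2, deg(x4) = 2, deg(x5) = 3.
L = D − A with rows/columns ordered (x0, x1, x2, x3, x4, x5):
  [ 3, -1, -1,  0, -1,  0]
  [-1,  3,  0, -1,  0, -1]
  [-1,  0,  3, -1,  0, -1]
  [ 0, -1, -1,  2,  0,  0]
  [-1,  0,  0,  0,  2, -1]
  [ 0, -1, -1,  0, -1,  3]
Characteristic polynomial: det(λI − L) = λ(λ² − 7λ + 8)(λ − 3)³.
Roots: λ = 0; (λ² − 7λ + 8) = 0 ⇒ λ = (7 ± √17)/2 ≈ 1.4384, 5.5616; (λ − 3) = 0 ⇒ λ = 3 (multiplicity 3).
(Check: the roots sum (with multiplicity) to 16, matching trace L = Σdeg = 2·8 = 16.)
Laplacian eigenvalues: [0.0, 1.4384, 3.0, 3.0, 3.0, 5.5616]. Algebraic connectivity (smallest non-zero eigenvalue) = 1.4384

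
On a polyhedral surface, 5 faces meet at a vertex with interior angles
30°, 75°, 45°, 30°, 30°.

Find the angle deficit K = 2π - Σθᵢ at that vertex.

Sum of angles = 210°. K = 360° - 210° = 150°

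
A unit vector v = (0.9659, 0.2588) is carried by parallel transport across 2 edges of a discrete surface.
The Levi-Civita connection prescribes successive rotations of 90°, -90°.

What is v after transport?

Total rotation: 90° + (-90°) = 0°. Final vector: (0.9659, 0.2588)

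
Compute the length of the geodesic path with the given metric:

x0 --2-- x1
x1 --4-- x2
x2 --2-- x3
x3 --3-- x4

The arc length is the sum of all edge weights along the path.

Arc length = 2 + 4 + 2 + 3 = 11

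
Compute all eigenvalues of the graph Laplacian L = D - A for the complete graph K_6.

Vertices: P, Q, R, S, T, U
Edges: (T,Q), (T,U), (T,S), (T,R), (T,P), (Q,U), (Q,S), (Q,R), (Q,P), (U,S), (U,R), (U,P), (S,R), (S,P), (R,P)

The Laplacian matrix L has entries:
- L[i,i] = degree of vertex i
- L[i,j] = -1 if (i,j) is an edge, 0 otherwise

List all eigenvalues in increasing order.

For the complete graph K_n, L = nI − J (J = all-ones matrix). J has eigenvalues n (once, eigenvector 𝟙) and 0 (multiplicity n−1), so L has eigenvalues 0 (once) and n (multiplicity n−1). Here n = 6: eigenvalue 0 once and 6 with multiplicity 5.
Laplacian eigenvalues (increasing order): [0.0, 6.0, 6.0, 6.0, 6.0, 6.0]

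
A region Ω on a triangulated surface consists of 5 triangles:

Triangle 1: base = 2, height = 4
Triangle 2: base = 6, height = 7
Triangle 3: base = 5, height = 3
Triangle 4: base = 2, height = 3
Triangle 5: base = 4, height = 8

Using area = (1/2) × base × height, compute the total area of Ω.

(1/2)×2×4 + (1/2)×6×7 + (1/2)×5×3 + (1/2)×2×3 + (1/2)×4×8 = 51.5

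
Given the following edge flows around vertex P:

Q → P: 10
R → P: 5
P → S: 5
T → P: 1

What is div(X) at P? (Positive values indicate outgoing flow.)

Divergence = sum of outgoing flows = (-10) + (-5) + 5 + (-1) = -11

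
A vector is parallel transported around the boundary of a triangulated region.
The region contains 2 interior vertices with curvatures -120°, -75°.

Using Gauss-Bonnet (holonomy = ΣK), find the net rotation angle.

Holonomy = total enclosed curvature = (-120°) + (-75°) = -195°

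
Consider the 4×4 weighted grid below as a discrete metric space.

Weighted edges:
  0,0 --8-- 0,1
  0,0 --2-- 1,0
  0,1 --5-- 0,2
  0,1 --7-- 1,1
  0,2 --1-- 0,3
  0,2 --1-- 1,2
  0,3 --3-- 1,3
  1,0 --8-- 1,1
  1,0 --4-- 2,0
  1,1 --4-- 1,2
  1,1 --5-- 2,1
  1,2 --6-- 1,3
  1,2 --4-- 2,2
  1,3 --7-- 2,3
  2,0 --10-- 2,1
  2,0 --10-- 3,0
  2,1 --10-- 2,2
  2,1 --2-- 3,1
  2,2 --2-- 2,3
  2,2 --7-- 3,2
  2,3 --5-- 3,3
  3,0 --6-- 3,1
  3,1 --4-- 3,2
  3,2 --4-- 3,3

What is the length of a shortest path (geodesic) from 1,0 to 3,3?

Shortest path: 1,0 → 1,1 → 1,2 → 2,2 → 2,3 → 3,3, total weight = 23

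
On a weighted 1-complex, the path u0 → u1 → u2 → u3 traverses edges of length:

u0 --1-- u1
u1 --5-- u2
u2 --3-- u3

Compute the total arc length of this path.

Arc length = 1 + 5 + 3 = 9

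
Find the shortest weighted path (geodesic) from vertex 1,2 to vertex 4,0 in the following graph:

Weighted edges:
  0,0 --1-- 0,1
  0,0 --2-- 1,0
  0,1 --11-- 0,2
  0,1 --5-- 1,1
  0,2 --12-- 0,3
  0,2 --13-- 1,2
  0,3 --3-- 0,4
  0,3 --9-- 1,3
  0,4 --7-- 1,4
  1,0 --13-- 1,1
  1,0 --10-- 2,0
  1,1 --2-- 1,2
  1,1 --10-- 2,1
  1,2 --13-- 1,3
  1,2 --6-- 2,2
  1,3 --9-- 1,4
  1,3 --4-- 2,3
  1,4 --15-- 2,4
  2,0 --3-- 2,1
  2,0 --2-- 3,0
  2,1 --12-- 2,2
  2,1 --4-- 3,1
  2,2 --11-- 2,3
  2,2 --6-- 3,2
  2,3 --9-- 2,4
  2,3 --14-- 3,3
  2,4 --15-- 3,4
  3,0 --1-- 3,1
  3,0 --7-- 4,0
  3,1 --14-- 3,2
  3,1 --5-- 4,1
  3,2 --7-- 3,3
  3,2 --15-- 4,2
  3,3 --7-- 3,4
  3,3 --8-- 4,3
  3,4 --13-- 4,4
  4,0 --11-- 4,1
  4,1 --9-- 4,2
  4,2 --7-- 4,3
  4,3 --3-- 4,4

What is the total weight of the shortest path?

Shortest path: 1,2 → 1,1 → 2,1 → 2,0 → 3,0 → 4,0, total weight = 24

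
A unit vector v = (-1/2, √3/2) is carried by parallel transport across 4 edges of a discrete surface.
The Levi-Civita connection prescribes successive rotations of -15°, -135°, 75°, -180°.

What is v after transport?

Total rotation: (-15°) + (-135°) + 75° + (-180°) = -255° ≡ 105° (mod 360°). Final vector: (-0.7071, -0.7071)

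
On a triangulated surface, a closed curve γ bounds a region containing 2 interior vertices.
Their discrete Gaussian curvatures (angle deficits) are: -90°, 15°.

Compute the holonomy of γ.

Holonomy = total enclosed curvature = (-90°) + 15° = -75°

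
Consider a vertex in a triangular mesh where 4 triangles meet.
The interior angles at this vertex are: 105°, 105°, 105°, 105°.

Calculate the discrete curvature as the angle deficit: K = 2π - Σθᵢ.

Sum of angles = 420°. K = 360° - 420° = -60° = -π/3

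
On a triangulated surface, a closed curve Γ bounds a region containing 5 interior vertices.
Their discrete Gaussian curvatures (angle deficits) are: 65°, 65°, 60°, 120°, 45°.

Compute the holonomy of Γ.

Holonomy = total enclosed curvature = 65° + 65° + 60° + 120° + 45° = 355°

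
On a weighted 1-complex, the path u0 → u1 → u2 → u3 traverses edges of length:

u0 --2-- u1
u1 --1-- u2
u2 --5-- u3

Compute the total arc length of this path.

Arc length = 2 + 1 + 5 = 8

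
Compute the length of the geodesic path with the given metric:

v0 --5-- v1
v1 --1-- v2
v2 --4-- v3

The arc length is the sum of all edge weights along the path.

Arc length = 5 + 1 + 4 = 10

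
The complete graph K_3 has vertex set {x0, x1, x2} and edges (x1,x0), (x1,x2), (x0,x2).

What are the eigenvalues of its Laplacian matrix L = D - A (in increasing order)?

For the complete graph K_n, L = nI − J (J = all-ones matrix). J has eigenvalues n (once, eigenvector 𝟙) and 0 (multiplicity n−1), so L has eigenvalues 0 (once) and n (multiplicity n−1). Here n = 3: eigenvalue 0 once and 3 with multiplicity 2.
Laplacian eigenvalues (increasing order): [0.0, 3.0, 3.0]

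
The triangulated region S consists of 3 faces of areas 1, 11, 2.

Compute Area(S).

1 + 11 + 2 = 14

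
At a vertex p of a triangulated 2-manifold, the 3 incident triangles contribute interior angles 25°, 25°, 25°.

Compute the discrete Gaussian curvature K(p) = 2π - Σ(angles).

Sum of angles = 75°. K = 360° - 75° = 285° = 19π/12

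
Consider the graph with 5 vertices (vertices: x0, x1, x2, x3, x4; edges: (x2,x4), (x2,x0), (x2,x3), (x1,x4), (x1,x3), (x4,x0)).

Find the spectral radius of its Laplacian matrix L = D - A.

Degrees: deg(x0) = 2, deg(x1) = 2, deg(x2) = 3, deg(x3) = 2, deg(x4) = 3.
L = D − A with rows/columns ordered (x0, x1, x2, x3, x4):
  [ 2,  0, -1,  0, -1]
  [ 0,  2,  0, -1, -1]
  [-1,  0,  3, -1, -1]
  [ 0, -1, -1,  2,  0]
  [-1, -1, -1,  0,  3]
Characteristic polynomial: det(λI − L) = λ(λ² − 5λ + 5)(λ² − 7λ + 11).
Roots: λ = 0; (λ² − 5λ + 5) = 0 ⇒ λ = (5 ± √5)/2 ≈ 1.382, 3.618; (λ² − 7λ + 11) = 0 ⇒ λ = (7 ± √5)/2 ≈ 2.382, 4.618.
(Check: the roots sum (with multiplicity) to 12, matching trace L = Σdeg = 2·6 = 12.)
Laplacian eigenvalues: [0.0, 1.382, 2.382, 3.618, 4.618]. Largest eigenvalue (spectral radius) = 4.618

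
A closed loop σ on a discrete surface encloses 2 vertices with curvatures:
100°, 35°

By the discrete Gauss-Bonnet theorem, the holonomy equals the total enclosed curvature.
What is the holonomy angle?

Holonomy = total enclosed curvature = 100° + 35° = 135°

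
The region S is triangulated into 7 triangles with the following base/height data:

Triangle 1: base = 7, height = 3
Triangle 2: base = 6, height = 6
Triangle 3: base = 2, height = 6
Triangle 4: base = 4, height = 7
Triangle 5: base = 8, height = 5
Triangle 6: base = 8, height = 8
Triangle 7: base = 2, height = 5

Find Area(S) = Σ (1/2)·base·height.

(1/2)×7×3 + (1/2)×6×6 + (1/2)×2×6 + (1/2)×4×7 + (1/2)×8×5 + (1/2)×8×8 + (1/2)×2×5 = 105.5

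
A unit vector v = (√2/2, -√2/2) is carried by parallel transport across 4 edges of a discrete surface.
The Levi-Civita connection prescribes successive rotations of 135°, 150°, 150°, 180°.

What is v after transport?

Total rotation: 135° + 150° + 150° + 180° = 615° ≡ -105° (mod 360°). Final vector: (-0.8660, -0.5000)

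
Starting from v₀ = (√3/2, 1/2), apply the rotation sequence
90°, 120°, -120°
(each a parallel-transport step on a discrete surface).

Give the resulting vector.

Total rotation: 90° + 120° + (-120°) = 90°. Final vector: (-0.5000, 0.8660)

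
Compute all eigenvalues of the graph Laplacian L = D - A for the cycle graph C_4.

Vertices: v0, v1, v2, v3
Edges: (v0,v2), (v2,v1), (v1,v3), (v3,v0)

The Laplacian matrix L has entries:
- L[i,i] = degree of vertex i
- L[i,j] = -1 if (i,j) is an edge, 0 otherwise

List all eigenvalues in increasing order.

The cycle graph C_n has Laplacian eigenvalues λ_k = 2 − 2cos(2πk/n), k = 0, 1, …, n−1. Here n = 4:
k=0: 2 − 2cos(0) = 0.0; k=1: 2 − 2cos(π/2) = 2.0; k=2: 2 − 2cos(π) = 4.0; k=3: 2 − 2cos(3π/2) = 2.0.
Laplacian eigenvalues (increasing order): [0.0, 2.0, 2.0, 4.0]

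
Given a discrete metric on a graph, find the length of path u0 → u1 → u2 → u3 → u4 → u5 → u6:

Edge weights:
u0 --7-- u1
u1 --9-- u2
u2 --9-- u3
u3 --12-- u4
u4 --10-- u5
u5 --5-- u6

Arc length = 7 + 9 + 9 + 12 + 10 + 5 = 52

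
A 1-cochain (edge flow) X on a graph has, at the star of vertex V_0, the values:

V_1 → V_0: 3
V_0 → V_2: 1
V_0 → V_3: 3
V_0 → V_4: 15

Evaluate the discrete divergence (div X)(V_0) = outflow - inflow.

Divergence = sum of outgoing flows = (-3) + 1 + 3 + 15 = 16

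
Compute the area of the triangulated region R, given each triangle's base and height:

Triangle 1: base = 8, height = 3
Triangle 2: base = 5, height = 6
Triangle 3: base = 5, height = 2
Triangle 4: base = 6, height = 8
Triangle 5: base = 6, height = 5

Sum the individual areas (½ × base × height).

(1/2)×8×3 + (1/2)×5×6 + (1/2)×5×2 + (1/2)×6×8 + (1/2)×6×5 = 71.0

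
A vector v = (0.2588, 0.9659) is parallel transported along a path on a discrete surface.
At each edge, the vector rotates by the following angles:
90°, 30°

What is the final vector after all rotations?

Total rotation: 90° + 30° = 120°. Final vector: (-0.9659, -0.2588)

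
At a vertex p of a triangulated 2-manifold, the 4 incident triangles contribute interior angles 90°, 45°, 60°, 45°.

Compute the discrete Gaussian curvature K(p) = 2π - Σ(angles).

Sum of angles = 240°. K = 360° - 240° = 120° = 2π/3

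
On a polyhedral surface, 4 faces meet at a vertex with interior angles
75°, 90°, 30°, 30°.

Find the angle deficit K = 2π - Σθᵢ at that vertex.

Sum of angles = 225°. K = 360° - 225° = 135° = 3π/4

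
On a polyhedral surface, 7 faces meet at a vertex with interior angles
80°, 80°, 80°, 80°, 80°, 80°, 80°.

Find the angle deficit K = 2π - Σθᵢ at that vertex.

Sum of angles = 560°. K = 360° - 560° = -200° = -10π/9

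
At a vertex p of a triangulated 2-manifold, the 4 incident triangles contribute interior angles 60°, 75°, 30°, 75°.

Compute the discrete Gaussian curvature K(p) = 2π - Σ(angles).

Sum of angles = 240°. K = 360° - 240° = 120° = 2π/3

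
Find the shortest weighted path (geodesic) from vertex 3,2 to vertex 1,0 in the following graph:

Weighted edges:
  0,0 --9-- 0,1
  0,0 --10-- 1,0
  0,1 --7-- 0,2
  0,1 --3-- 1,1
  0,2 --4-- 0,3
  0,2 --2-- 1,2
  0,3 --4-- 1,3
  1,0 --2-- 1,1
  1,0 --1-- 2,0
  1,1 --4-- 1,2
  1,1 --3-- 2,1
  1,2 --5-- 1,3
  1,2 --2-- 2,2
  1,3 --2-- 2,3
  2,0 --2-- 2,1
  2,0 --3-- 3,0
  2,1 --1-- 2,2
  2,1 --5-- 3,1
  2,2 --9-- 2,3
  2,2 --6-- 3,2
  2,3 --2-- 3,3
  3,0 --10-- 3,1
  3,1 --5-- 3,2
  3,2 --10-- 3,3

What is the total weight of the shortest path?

Shortest path: 3,2 → 2,2 → 2,1 → 2,0 → 1,0, total weight = 10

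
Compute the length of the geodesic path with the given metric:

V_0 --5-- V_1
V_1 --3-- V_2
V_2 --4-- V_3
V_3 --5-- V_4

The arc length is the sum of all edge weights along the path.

Arc length = 5 + 3 + 4 + 5 = 17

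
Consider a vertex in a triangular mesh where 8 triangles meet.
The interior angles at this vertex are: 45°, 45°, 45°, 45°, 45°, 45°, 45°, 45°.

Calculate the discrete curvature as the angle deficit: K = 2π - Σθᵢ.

Sum of angles = 360°. K = 360° - 360° = 0°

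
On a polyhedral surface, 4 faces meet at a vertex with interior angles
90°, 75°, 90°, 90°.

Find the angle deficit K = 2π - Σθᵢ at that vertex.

Sum of angles = 345°. K = 360° - 345° = 15° = π/12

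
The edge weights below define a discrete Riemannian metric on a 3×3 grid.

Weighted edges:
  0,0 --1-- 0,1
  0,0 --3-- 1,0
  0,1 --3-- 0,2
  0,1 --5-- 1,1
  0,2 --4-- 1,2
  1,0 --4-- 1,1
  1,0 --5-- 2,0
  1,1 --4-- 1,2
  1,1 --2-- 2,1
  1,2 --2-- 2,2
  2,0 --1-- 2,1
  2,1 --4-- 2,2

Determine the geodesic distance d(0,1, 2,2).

Shortest path: 0,1 → 0,2 → 1,2 → 2,2, total weight = 9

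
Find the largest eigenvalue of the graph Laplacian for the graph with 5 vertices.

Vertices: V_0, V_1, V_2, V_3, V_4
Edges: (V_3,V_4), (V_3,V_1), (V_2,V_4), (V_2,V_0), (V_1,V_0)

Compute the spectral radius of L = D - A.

Degrees: deg(V_0) = 2, deg(V_1) = 2, deg(V_2) = 2, deg(V_3) = 2, deg(V_4) = 2.
L = D − A with rows/columns ordered (V_0, V_1, V_2, V_3, V_4):
  [ 2, -1, -1,  0,  0]
  [-1,  2,  0, -1,  0]
  [-1,  0,  2,  0, -1]
  [ 0, -1,  0,  2, -1]
  [ 0,  0, -1, -1,  2]
Characteristic polynomial: det(λI − L) = λ(λ² − 5λ + 5)².
Roots: λ = 0; (λ² − 5λ + 5) = 0 ⇒ λ = (5 ± √5)/2 ≈ 1.382, 3.618 (multiplicity 2).
(Check: the roots sum (with multiplicity) to 10, matching trace L = Σdeg = 2·5 = 10.)
Laplacian eigenvalues: [0.0, 1.382, 1.382, 3.618, 3.618]. Largest eigenvalue (spectral radius) = 3.618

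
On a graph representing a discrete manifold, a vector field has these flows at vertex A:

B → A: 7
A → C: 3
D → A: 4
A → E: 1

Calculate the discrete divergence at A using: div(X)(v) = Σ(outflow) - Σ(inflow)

Divergence = sum of outgoing flows = (-7) + 3 + (-4) + 1 = -7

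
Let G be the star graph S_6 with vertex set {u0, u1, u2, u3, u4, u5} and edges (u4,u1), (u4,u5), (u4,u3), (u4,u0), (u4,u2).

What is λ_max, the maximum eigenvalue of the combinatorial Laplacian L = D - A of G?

The star S_6 is the complete bipartite graph K_{1,5} (one hub of degree 5, 5 leaves of degree 1). The Laplacian spectrum of K_{p,q} is 0, p (multiplicity q−1), q (multiplicity p−1), p+q. With p = 1, q = 5: 0 once, 1 with multiplicity 4, and 6 once. (Check: trace L = sum of degrees = 10 = 4·1 + 6.)
Laplacian eigenvalues: [0.0, 1.0, 1.0, 1.0, 1.0, 6.0]. Largest eigenvalue (spectral radius) = 6.0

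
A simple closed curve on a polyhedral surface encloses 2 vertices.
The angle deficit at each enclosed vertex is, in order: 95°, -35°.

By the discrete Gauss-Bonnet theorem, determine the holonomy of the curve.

Holonomy = total enclosed curvature = 95° + (-35°) = 60°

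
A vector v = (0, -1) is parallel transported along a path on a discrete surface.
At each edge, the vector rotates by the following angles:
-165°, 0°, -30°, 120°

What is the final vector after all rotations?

Total rotation: (-165°) + 0° + (-30°) + 120° = -75°. Final vector: (-0.9659, -0.2588)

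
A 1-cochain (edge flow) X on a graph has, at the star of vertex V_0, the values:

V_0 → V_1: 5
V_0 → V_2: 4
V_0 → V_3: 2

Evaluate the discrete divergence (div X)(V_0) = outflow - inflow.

Divergence = sum of outgoing flows = 5 + 4 + 2 = 11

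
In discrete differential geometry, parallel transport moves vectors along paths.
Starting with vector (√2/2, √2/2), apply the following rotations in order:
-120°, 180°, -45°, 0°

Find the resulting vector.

Total rotation: (-120°) + 180° + (-45°) + 0° = 15°. Final vector: (0.5000, 0.8660)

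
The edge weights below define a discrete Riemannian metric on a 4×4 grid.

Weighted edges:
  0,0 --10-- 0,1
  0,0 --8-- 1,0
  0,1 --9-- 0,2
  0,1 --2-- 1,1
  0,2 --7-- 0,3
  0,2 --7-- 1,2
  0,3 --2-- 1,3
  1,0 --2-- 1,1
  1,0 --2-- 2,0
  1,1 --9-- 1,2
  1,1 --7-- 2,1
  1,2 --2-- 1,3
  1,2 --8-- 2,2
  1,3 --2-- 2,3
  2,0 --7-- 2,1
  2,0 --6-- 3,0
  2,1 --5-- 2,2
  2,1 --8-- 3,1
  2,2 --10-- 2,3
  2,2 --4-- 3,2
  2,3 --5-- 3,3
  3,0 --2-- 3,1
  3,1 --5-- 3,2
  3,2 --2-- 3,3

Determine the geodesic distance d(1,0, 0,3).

Shortest path: 1,0 → 1,1 → 1,2 → 1,3 → 0,3, total weight = 15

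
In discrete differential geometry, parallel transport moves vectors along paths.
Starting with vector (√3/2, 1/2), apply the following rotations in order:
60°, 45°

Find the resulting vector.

Total rotation: 60° + 45° = 105°. Final vector: (-0.7071, 0.7071)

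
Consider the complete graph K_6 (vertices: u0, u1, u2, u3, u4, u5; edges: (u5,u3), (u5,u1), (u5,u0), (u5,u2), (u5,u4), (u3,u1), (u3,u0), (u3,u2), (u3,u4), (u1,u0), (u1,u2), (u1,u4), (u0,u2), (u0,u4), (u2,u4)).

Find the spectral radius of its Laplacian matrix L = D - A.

For the complete graph K_n, L = nI − J (J = all-ones matrix). J has eigenvalues n (once, eigenvector 𝟙) and 0 (multiplicity n−1), so L has eigenvalues 0 (once) and n (multiplicity n−1). Here n = 6: eigenvalue 0 once and 6 with multiplicity 5.
Laplacian eigenvalues: [0.0, 6.0, 6.0, 6.0, 6.0, 6.0]. Largest eigenvalue (spectral radius) = 6.0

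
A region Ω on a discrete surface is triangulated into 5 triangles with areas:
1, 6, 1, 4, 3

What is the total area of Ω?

1 + 6 + 1 + 4 + 3 = 15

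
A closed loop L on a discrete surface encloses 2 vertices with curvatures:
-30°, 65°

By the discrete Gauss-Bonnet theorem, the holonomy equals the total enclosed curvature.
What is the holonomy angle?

Holonomy = total enclosed curvature = (-30°) + 65° = 35°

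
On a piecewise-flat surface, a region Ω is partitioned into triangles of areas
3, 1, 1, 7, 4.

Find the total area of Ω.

3 + 1 + 1 + 7 + 4 = 16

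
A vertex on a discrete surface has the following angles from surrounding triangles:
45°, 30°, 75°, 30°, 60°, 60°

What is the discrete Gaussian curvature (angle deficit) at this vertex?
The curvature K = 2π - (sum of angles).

Sum of angles = 300°. K = 360° - 300° = 60° = π/3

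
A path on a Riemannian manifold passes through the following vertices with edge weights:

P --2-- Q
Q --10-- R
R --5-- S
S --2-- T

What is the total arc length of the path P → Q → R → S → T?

Arc length = 2 + 10 + 5 + 2 = 19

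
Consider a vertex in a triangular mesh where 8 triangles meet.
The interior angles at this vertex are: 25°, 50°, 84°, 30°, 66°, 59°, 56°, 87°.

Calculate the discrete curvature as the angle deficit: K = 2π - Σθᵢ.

Sum of angles = 457°. K = 360° - 457° = -97° = -97π/180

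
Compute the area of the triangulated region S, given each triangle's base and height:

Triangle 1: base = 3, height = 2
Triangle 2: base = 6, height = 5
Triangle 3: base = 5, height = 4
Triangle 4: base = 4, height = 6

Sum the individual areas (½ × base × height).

(1/2)×3×2 + (1/2)×6×5 + (1/2)×5×4 + (1/2)×4×6 = 40.0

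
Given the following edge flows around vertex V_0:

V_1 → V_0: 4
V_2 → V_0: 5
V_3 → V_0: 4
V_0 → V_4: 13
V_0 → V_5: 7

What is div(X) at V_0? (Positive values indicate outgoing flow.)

Divergence = sum of outgoing flows = (-4) + (-5) + (-4) + 13 + 7 = 7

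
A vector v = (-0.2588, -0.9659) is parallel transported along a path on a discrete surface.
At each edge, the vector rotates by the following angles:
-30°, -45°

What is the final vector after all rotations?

Total rotation: (-30°) + (-45°) = -75°. Final vector: (-1, 0)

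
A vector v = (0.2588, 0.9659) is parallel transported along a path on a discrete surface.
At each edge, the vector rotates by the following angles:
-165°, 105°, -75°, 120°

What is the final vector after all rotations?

Total rotation: (-165°) + 105° + (-75°) + 120° = -15°. Final vector: (0.5000, 0.8660)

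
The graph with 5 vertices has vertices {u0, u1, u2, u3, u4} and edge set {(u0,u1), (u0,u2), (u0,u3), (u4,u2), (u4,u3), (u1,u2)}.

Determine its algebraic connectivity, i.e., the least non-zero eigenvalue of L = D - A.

Degrees: deg(u0) = 3, deg(u1) = 2, deg(u2) = 3, deg(u3) = 2, deg(u4) = 2.
L = D − A with rows/columns ordered (u0, u1, u2, u3, u4):
  [ 3, -1, -1, -1,  0]
  [-1,  2, -1,  0,  0]
  [-1, -1,  3,  0, -1]
  [-1,  0,  0,  2, -1]
  [ 0,  0, -1, -1,  2]
Characteristic polynomial: det(λI − L) = λ(λ² − 5λ + 5)(λ² − 7λ + 11).
Roots: λ = 0; (λ² − 5λ + 5) = 0 ⇒ λ = (5 ± √5)/2 ≈ 1.382, 3.618; (λ² − 7λ + 11) = 0 ⇒ λ = (7 ± √5)/2 ≈ 2.382, 4.618.
(Check: the roots sum (with multiplicity) to 12, matching trace L = Σdeg = 2·6 = 12.)
Laplacian eigenvalues: [0.0, 1.382, 2.382, 3.618, 4.618]. Algebraic connectivity (smallest non-zero eigenvalue) = 1.382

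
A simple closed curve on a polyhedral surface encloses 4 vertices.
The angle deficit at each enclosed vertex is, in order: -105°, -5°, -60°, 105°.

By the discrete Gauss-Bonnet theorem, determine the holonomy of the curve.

Holonomy = total enclosed curvature = (-105°) + (-5°) + (-60°) + 105° = -65°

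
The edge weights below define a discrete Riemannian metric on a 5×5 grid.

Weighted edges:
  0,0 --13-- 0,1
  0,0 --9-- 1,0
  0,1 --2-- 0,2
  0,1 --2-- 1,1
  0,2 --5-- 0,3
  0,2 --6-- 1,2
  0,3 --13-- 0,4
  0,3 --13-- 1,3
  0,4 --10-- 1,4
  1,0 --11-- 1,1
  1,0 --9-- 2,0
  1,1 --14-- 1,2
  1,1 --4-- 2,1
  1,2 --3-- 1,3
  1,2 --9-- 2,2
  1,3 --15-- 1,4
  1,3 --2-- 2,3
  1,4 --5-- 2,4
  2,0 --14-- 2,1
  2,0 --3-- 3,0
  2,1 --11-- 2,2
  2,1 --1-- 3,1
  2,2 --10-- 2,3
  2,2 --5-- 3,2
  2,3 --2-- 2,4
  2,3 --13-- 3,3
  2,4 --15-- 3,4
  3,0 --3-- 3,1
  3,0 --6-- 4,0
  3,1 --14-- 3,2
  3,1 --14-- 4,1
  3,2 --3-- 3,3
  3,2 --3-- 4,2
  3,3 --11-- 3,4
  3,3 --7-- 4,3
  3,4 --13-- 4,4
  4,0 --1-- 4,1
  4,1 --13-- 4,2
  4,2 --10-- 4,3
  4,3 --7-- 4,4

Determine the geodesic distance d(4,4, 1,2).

Shortest path: 4,4 → 4,3 → 3,3 → 3,2 → 2,2 → 1,2, total weight = 31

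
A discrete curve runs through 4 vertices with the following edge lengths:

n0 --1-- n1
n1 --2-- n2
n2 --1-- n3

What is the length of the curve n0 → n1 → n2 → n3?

Arc length = 1 + 2 + 1 = 4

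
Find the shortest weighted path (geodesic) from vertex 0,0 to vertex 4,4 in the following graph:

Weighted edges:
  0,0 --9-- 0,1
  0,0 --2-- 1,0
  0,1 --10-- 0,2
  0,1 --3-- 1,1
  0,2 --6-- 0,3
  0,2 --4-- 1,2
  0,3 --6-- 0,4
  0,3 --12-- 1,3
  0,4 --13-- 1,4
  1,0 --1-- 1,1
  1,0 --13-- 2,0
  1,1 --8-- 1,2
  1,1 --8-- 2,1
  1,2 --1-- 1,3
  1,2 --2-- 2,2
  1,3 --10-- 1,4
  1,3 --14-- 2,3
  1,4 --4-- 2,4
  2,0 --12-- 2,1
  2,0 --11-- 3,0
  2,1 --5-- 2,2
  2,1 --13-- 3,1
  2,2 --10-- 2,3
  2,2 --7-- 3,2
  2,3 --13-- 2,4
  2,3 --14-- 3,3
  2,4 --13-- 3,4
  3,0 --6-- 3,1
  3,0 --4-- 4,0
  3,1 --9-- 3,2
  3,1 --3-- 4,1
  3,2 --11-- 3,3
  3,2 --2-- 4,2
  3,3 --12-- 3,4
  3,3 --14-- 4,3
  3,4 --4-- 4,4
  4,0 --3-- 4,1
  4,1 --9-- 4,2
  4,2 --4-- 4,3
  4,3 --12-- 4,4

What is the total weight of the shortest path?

Shortest path: 0,0 → 1,0 → 1,1 → 1,2 → 2,2 → 3,2 → 4,2 → 4,3 → 4,4, total weight = 38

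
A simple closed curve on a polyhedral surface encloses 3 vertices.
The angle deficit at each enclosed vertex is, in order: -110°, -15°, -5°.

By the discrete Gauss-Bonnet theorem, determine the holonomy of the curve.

Holonomy = total enclosed curvature = (-110°) + (-15°) + (-5°) = -130°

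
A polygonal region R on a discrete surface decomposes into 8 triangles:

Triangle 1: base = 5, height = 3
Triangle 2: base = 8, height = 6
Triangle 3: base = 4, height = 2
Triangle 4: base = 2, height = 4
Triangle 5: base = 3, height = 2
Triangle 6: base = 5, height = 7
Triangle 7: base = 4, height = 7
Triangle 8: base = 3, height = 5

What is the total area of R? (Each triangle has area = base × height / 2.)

(1/2)×5×3 + (1/2)×8×6 + (1/2)×4×2 + (1/2)×2×4 + (1/2)×3×2 + (1/2)×5×7 + (1/2)×4×7 + (1/2)×3×5 = 81.5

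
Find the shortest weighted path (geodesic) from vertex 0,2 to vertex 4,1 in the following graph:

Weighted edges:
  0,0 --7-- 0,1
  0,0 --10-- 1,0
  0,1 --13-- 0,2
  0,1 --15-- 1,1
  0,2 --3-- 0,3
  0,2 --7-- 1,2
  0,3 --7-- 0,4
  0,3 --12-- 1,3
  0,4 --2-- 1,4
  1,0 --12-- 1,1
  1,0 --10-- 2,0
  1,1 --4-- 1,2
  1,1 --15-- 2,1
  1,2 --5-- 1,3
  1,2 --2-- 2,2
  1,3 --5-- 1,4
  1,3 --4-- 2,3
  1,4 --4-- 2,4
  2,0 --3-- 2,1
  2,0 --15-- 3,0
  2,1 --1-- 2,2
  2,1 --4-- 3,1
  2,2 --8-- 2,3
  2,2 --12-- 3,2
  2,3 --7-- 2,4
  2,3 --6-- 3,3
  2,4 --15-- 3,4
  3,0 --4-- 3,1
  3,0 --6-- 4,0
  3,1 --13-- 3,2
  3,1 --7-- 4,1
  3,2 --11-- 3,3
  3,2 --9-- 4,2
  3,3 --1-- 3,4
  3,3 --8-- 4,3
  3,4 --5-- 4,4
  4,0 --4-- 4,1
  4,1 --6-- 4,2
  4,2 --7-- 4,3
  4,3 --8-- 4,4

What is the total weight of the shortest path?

Shortest path: 0,2 → 1,2 → 2,2 → 2,1 → 3,1 → 4,1, total weight = 21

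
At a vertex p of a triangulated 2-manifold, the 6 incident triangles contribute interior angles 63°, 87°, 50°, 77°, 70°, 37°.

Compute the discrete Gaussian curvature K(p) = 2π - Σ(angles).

Sum of angles = 384°. K = 360° - 384° = -24° = -2π/15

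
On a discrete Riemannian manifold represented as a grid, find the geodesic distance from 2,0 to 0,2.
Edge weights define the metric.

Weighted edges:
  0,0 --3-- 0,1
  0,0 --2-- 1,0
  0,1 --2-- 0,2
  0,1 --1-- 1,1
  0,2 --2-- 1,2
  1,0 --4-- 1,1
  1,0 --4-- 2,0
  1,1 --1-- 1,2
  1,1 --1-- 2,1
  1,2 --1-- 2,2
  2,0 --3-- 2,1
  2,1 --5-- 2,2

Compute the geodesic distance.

Shortest path: 2,0 → 2,1 → 1,1 → 0,1 → 0,2, total weight = 7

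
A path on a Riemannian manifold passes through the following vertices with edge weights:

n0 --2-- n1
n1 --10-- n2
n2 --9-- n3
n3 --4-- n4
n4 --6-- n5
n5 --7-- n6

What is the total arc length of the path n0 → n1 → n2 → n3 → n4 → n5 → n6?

Arc length = 2 + 10 + 9 + 4 + 6 + 7 = 38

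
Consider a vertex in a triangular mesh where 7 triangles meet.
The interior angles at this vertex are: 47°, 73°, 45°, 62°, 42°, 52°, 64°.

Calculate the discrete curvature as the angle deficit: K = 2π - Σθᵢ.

Sum of angles = 385°. K = 360° - 385° = -25° = -5π/36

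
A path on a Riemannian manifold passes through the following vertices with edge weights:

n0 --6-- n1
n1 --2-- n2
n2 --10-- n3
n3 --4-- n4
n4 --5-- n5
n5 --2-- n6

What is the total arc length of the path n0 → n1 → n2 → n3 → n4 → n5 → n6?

Arc length = 6 + 2 + 10 + 4 + 5 + 2 = 29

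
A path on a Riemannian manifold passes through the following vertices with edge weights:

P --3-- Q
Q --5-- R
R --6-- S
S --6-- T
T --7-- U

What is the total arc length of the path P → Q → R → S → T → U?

Arc length = 3 + 5 + 6 + 6 + 7 = 27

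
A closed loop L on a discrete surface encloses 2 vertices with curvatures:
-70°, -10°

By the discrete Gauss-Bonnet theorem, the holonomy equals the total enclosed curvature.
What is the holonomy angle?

Holonomy = total enclosed curvature = (-70°) + (-10°) = -80°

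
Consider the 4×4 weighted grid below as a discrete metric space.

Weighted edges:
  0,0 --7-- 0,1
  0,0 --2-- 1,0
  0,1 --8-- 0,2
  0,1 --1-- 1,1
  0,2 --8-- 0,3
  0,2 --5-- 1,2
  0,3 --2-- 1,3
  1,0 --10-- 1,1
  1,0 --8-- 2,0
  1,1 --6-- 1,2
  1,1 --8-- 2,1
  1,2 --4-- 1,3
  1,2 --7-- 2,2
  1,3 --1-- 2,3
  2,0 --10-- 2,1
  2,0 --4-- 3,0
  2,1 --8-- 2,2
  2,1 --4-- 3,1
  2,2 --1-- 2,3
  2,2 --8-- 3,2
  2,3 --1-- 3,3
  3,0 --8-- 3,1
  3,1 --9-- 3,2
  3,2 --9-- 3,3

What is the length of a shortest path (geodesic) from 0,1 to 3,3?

Shortest path: 0,1 → 1,1 → 1,2 → 1,3 → 2,3 → 3,3, total weight = 13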